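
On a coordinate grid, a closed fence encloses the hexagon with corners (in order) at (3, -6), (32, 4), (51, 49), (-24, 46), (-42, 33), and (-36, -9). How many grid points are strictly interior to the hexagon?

4013

The shoelace formula gives twice the area as |[3·4 − 32·(-6)] + [32·49 − 51·4] + [51·46 − (-24)·49] + [(-24)·33 − (-42)·46] + [(-42)·(-9) − (-36)·33] + [(-36)·(-6) − 3·(-9)]| = 8039, so the area is 4019.5.
Summing gcd(|Δx|,|Δy|) over the edges gives the boundary count: gcd(29,10) + gcd(19,45) + gcd(75,3) + gcd(18,13) + gcd(6,42) + gcd(39,3) = 1+1+3+1+6+3 = 15.
By Pick's theorem A = I + B/2 − 1, so I = 4019.5 − 15/2 + 1 = 4013.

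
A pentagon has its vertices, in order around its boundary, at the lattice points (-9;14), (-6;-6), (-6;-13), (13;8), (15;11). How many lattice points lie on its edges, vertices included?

13

The number of boundary lattice points is Σ gcd(|Δx|,|Δy|) = gcd(3,20) + gcd(0,7) + gcd(19,21) + gcd(2,3) + gcd(24,3) = 1+7+1+1+3 = 13.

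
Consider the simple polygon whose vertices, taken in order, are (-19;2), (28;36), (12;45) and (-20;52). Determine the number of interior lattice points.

The shoelace formula gives twice the area as |((-19)·36 − 28·2) + (28·45 − 12·36) + (12·52 − (-20)·45) + ((-20)·2 − (-19)·52)| = 2560, so the area is 1280.
The number of boundary lattice points is Σ gcd(|Δx|,|Δy|) = gcd(47,34) + gcd(16,9) + gcd(32,7) + gcd(1,50) = 1+1+1+1 = 4.
By Pick's theorem A = I + B/2 − 1, so I = 1280 − 4/2 + 1 = 1279.

1279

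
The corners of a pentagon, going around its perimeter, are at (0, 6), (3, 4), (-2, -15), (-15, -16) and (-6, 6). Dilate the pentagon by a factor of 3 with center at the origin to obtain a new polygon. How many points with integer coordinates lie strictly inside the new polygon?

2101

Using the shoelace formula, 2A = |[0·4 − 3·6] + [3·(-15) − (-2)·4] + [(-2)·(-16) − (-15)·(-15)] + [(-15)·6 − (-6)·(-16)] + [(-6)·6 − 0·6]| = 470, so the area is 235.
Along each edge there are gcd(|Δx|,|Δy|)+1 lattice points, so counting each shared vertex once the boundary has gcd(3,2) + gcd(5,19) + gcd(13,1) + gcd(9,22) + gcd(6,0) = 1+1+1+1+6 = 10.
Scaling by 3 multiplies the area by 3² = 9 (so the new area is 2115) and multiplies the boundary lattice-point count by 3, giving 30.
By Pick's theorem, the interior count of the dilated polygon is 2115 − 30/2 + 1 = 2101.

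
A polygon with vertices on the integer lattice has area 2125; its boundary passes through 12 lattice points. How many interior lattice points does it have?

2120

From Pick's theorem, I = A − B/2 + 1 = 2125 − 12/2 + 1 = 2120.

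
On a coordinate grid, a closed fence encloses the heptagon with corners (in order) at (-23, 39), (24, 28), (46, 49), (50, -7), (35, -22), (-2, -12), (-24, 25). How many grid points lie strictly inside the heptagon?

Using the shoelace formula, 2A = |[(-23)·28 − 24·39] + [24·49 − 46·28] + [46·(-7) − 50·49] + [50·(-22) − 35·(-7)] + [35·(-12) − (-2)·(-22)] + [(-2)·25 − (-24)·(-12)] + [(-24)·39 − (-23)·25]| = 6482, so the area is 3241.
Along each edge there are gcd(|Δx|,|Δy|)+1 lattice points, so counting each shared vertex once the boundary has gcd(47,11) + gcd(22,21) + gcd(4,56) + gcd(15,15) + gcd(37,10) + gcd(22,37) + gcd(1,14) = 1+1+4+15+1+1+1 = 24.
By Pick's theorem A = I + B/2 − 1, so I = 3241 − 24/2 + 1 = 3230.

3230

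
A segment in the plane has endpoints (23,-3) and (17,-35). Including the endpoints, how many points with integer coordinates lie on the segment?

The number of lattice points on a segment between lattice points is gcd(|Δx|,|Δy|) + 1 = gcd(6,32) + 1 = 2 + 1 = 3.

3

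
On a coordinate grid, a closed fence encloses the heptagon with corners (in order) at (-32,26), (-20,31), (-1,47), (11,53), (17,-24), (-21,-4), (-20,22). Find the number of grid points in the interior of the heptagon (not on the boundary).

2016

Using the shoelace formula, 2A = |[(-32)·31 − (-20)·26] + [(-20)·47 − (-1)·31] + [(-1)·53 − 11·47] + [11·(-24) − 17·53] + [17·(-4) − (-21)·(-24)] + [(-21)·22 − (-20)·(-4)] + [(-20)·26 − (-32)·22]| = 4046, so the area is 2023.
Along each edge there are gcd(|Δx|,|Δy|)+1 lattice points, so counting each shared vertex once the boundary has gcd(12,5) + gcd(19,16) + gcd(12,6) + gcd(6,77) + gcd(38,20) + gcd(1,26) + gcd(12,4) = 1+1+6+1+2+1+4 = 16.
By Pick's theorem A = I + B/2 − 1, so I = 2023 − 16/2 + 1 = 2016.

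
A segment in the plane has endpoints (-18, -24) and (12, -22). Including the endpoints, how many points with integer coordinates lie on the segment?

The number of lattice points on a segment between lattice points is gcd(|Δx|,|Δy|) + 1 = gcd(30,2) + 1 = 2 + 1 = 3.

3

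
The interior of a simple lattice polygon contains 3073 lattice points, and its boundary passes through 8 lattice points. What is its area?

By Pick's theorem, A = I + B/2 − 1 = 3073 + 8/2 − 1 = 3076.

3076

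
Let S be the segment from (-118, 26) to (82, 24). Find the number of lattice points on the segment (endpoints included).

The number of lattice points on a segment between lattice points is gcd(|Δx|,|Δy|) + 1 = gcd(200,2) + 1 = 2 + 1 = 3.

3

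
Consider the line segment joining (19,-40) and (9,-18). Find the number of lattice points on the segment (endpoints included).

3

The number of lattice points on a segment between lattice points is gcd(|Δx|,|Δy|) + 1 = gcd(10,22) + 1 = 2 + 1 = 3.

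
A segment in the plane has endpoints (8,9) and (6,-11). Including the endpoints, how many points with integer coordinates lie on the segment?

The number of lattice points on a segment between lattice points is gcd(|Δx|,|Δy|) + 1 = gcd(2,20) + 1 = 2 + 1 = 3.

3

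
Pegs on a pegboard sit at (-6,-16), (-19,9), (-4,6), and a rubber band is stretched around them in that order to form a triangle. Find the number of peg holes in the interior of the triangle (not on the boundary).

166

By the shoelace formula, twice the signed area is |[(-6)·9 − (-19)·(-16)] + [(-19)·6 − (-4)·9] + [(-4)·(-16) − (-6)·6]| = 336, so the area is 168.
Summing gcd(|Δx|,|Δy|) over the edges gives the boundary count: gcd(13,25) + gcd(15,3) + gcd(2,22) = 1+3+2 = 6.
Pick's theorem gives I = A − B/2 + 1 = 168 − 6/2 + 1 = 166.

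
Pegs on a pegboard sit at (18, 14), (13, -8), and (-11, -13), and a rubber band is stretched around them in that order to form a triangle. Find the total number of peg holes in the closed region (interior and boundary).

254

Using the shoelace formula, 2A = |[18·(-8) − 13·14] + [13·(-13) − (-11)·(-8)] + [(-11)·14 − 18·(-13)]| = 503, so the area is 251.5.
Summing gcd(|Δx|,|Δy|) over the edges gives the boundary count: gcd(5,22) + gcd(24,5) + gcd(29,27) = 1+1+1 = 3.
Pick's theorem gives I = A − B/2 + 1 = 251.5 − 3/2 + 1 = 251, so the closed region contains I + B = 251 + 3 = 254 lattice points.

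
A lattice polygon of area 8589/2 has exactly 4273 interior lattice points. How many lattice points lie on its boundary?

45

Pick's theorem gives A = I + B/2 − 1, so B = 2(A − I + 1) = 2(8589/2 − 4273 + 1) = 45.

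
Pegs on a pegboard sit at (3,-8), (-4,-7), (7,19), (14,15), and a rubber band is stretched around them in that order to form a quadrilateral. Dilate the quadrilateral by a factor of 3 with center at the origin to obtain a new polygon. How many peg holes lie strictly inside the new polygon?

1786

Using the shoelace formula, 2A = |[3·(-7) − (-4)·(-8)] + [(-4)·19 − 7·(-7)] + [7·15 − 14·19] + [14·(-8) − 3·15]| = 398, so the area is 199.
Along each edge there are gcd(|Δx|,|Δy|)+1 lattice points, so counting each shared vertex once the boundary has gcd(7,1) + gcd(11,26) + gcd(7,4) + gcd(11,23) = 1+1+1+1 = 4.
Scaling by 3 multiplies the area by 3² = 9 (so the new area is 1791) and multiplies the boundary lattice-point count by 3, giving 12.
By Pick's theorem, the interior count of the dilated polygon is 1791 − 12/2 + 1 = 1786.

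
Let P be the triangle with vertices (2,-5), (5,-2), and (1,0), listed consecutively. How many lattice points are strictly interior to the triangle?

7

Using the shoelace formula, 2A = |(2·(-2) − 5·(-5)) + (5·0 − 1·(-2)) + (1·(-5) − 2·0)| = 18, so the area is 9.
Along each edge there are gcd(|Δx|,|Δy|)+1 lattice points, so counting each shared vertex once the boundary has gcd(3,3) + gcd(4,2) + gcd(1,5) = 3+2+1 = 6.
By Pick's theorem A = I + B/2 − 1, so I = 9 − 6/2 + 1 = 7.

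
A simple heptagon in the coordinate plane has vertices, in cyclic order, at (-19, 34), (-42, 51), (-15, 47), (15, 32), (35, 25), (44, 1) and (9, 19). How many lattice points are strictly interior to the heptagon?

The shoelace formula gives twice the area as |((-19)·51 − (-42)·34) + ((-42)·47 − (-15)·51) + ((-15)·32 − 15·47) + (15·25 − 35·32) + (35·1 − 44·25) + (44·19 − 9·1) + (9·34 − (-19)·19)| = 2251, so the area is 1125.5.
The number of boundary lattice points is Σ gcd(|Δx|,|Δy|) = gcd(23,17) + gcd(27,4) + gcd(30,15) + gcd(20,7) + gcd(9,24) + gcd(35,18) + gcd(28,15) = 1+1+15+1+3+1+1 = 23.
By Pick's theorem A = I + B/2 − 1, so I = 1125.5 − 23/2 + 1 = 1115.

1115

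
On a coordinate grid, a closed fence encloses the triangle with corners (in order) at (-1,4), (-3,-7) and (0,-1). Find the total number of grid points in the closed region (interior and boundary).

14

Using the shoelace formula, 2A = |[(-1)·(-7) − (-3)·4] + [(-3)·(-1) − 0·(-7)] + [0·4 − (-1)·(-1)]| = 21, so the area is 21/2.
Summing gcd(|Δx|,|Δy|) over the edges gives the boundary count: gcd(2,11) + gcd(3,6) + gcd(1,5) = 1+3+1 = 5.
Pick's theorem gives I = A − B/2 + 1 = 21/2 − 5/2 + 1 = 9, so the closed region contains I + B = 9 + 5 = 14 lattice points.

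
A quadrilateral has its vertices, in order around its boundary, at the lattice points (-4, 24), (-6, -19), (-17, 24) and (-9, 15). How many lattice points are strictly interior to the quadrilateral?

220

The shoelace formula gives twice the area as |[(-4)·(-19) − (-6)·24] + [(-6)·24 − (-17)·(-19)] + [(-17)·15 − (-9)·24] + [(-9)·24 − (-4)·15]| = 442, so the area is 221.
Along each edge there are gcd(|Δx|,|Δy|)+1 lattice points, so counting each shared vertex once the boundary has gcd(2,43) + gcd(11,43) + gcd(8,9) + gcd(5,9) = 1+1+1+1 = 4.
By Pick's theorem A = I + B/2 − 1, so I = 221 − 4/2 + 1 = 220.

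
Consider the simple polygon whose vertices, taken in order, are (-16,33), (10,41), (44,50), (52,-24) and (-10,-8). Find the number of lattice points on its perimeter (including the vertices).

The number of boundary lattice points is Σ gcd(|Δx|,|Δy|) = gcd(26,8) + gcd(34,9) + gcd(8,74) + gcd(62,16) + gcd(6,41) = 2+1+2+2+1 = 8.

8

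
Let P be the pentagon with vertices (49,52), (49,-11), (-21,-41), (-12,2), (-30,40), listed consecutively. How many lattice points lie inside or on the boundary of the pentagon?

4940

The shoelace formula gives twice the area as |(49·(-11) − 49·52) + (49·(-41) − (-21)·(-11)) + ((-21)·2 − (-12)·(-41)) + ((-12)·40 − (-30)·2) + ((-30)·52 − 49·40)| = 9801, so the area is 9801/2.
Summing gcd(|Δx|,|Δy|) over the edges gives the boundary count: gcd(0,63) + gcd(70,30) + gcd(9,43) + gcd(18,38) + gcd(79,12) = 63+10+1+2+1 = 77.
Pick's theorem gives I = A − B/2 + 1 = 9801/2 − 77/2 + 1 = 4863, so the closed region contains I + B = 4863 + 77 = 4940 lattice points.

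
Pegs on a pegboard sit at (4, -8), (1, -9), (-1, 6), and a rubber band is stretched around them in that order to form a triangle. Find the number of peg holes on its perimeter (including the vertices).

3

The number of boundary lattice points is Σ gcd(|Δx|,|Δy|) = gcd(3,1) + gcd(2,15) + gcd(5,14) = 1+1+1 = 3.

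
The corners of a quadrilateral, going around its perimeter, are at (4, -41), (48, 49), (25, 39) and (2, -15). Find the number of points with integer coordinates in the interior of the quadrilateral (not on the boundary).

1166

The shoelace formula gives twice the area as |(4·49 − 48·(-41)) + (48·39 − 25·49) + (25·(-15) − 2·39) + (2·(-41) − 4·(-15))| = 2336, so the area is 1168.
The number of boundary lattice points is Σ gcd(|Δx|,|Δy|) = gcd(44,90) + gcd(23,10) + gcd(23,54) + gcd(2,26) = 2+1+1+2 = 6.
By Pick's theorem A = I + B/2 − 1, so I = 1168 − 6/2 + 1 = 1166.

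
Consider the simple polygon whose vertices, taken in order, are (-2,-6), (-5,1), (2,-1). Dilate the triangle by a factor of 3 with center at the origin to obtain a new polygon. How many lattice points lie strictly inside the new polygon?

Using the shoelace formula, 2A = |[(-2)·1 − (-5)·(-6)] + [(-5)·(-1) − 2·1] + [2·(-6) − (-2)·(-1)]| = 43, so the area is 43/2.
The number of boundary lattice points is Σ gcd(|Δx|,|Δy|) = gcd(3,7) + gcd(7,2) + gcd(4,5) = 1+1+1 = 3.
Scaling by 3 multiplies the area by 3² = 9 (so the new area is 193.5) and multiplies the boundary lattice-point count by 3, giving 9.
By Pick's theorem, the interior count of the dilated polygon is 193.5 − 9/2 + 1 = 190.

190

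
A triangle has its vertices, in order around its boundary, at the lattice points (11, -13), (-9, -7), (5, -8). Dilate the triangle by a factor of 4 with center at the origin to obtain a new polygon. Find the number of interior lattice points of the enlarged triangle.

The shoelace formula gives twice the area as |(11·(-7) − (-9)·(-13)) + ((-9)·(-8) − 5·(-7)) + (5·(-13) − 11·(-8))| = 64, so the area is 32.
Summing gcd(|Δx|,|Δy|) over the edges gives the boundary count: gcd(20,6) + gcd(14,1) + gcd(6,5) = 2+1+1 = 4.
Scaling by 4 multiplies the area by 4² = 16 (so the new area is 512) and multiplies the boundary lattice-point count by 4, giving 16.
By Pick's theorem, the interior count of the dilated polygon is 512 − 16/2 + 1 = 505.

505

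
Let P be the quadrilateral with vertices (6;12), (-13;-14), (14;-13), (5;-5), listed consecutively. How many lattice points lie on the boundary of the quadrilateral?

4

The number of boundary lattice points is Σ gcd(|Δx|,|Δy|) = gcd(19,26) + gcd(27,1) + gcd(9,8) + gcd(1,17) = 1+1+1+1 = 4.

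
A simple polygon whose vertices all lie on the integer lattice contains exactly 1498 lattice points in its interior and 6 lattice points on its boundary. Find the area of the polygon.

Pick's theorem states A = I + B/2 − 1, so A = 1498 + 6/2 − 1 = 1500.

1500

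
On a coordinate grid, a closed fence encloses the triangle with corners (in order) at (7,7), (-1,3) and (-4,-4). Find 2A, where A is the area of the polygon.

44

By the shoelace formula, twice the signed area is |(7·3 − (-1)·7) + ((-1)·(-4) − (-4)·3) + ((-4)·7 − 7·(-4))| = 44, so the area is 22.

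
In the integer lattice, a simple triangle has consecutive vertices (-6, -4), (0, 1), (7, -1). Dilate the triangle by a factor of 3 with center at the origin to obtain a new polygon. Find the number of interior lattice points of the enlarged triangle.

208

Using the shoelace formula, 2A = |[(-6)·1 − 0·(-4)] + [0·(-1) − 7·1] + [7·(-4) − (-6)·(-1)]| = 47, so the area is 23.5.
Along each edge there are gcd(|Δx|,|Δy|)+1 lattice points, so counting each shared vertex once the boundary has gcd(6,5) + gcd(7,2) + gcd(13,3) = 1+1+1 = 3.
Scaling by 3 multiplies the area by 3² = 9 (so the new area is 211.5) and multiplies the boundary lattice-point count by 3, giving 9.
By Pick's theorem, the interior count of the dilated polygon is 211.5 − 9/2 + 1 = 208.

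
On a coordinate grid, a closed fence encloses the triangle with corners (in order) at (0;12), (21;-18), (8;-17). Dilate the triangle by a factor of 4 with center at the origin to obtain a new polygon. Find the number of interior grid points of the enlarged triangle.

2943

By the shoelace formula, twice the signed area is |[0·(-18) − 21·12] + [21·(-17) − 8·(-18)] + [8·12 − 0·(-17)]| = 369, so the area is 369/2.
Summing gcd(|Δx|,|Δy|) over the edges gives the boundary count: gcd(21,30) + gcd(13,1) + gcd(8,29) = 3+1+1 = 5.
Scaling by 4 multiplies the area by 4² = 16 (so the new area is 2952) and multiplies the boundary lattice-point count by 4, giving 20.
By Pick's theorem, the interior count of the dilated polygon is 2952 − 20/2 + 1 = 2943.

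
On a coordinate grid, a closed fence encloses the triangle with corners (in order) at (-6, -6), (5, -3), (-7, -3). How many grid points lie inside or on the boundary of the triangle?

26

Using the shoelace formula, 2A = |[(-6)·(-3) − 5·(-6)] + [5·(-3) − (-7)·(-3)] + [(-7)·(-6) − (-6)·(-3)]| = 36, so the area is 18.
The number of boundary lattice points is Σ gcd(|Δx|,|Δy|) = gcd(11,3) + gcd(12,0) + gcd(1,3) = 1+12+1 = 14.
Pick's theorem gives I = A − B/2 + 1 = 18 − 14/2 + 1 = 12, so the closed region contains I + B = 12 + 14 = 26 lattice points.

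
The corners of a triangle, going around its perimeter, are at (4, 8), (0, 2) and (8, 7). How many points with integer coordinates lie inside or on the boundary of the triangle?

By the shoelace formula, twice the signed area is |[4·2 − 0·8] + [0·7 − 8·2] + [8·8 − 4·7]| = 28, so the area is 14.
The number of boundary lattice points is Σ gcd(|Δx|,|Δy|) = gcd(4,6) + gcd(8,5) + gcd(4,1) = 2+1+1 = 4.
Pick's theorem gives I = A − B/2 + 1 = 14 − 4/2 + 1 = 13, so the closed region contains I + B = 13 + 4 = 17 lattice points.

17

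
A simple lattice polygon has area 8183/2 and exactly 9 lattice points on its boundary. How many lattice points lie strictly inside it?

From Pick's theorem, I = A − B/2 + 1 = 8183/2 − 9/2 + 1 = 4088.

4088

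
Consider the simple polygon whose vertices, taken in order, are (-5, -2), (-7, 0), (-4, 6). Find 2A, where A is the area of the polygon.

18

The shoelace formula gives twice the area as |((-5)·0 − (-7)·(-2)) + ((-7)·6 − (-4)·0) + ((-4)·(-2) − (-5)·6)| = 18, so the area is 9.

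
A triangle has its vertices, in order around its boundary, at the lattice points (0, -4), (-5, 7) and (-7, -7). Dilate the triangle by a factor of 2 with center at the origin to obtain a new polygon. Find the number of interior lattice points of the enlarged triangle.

181

Using the shoelace formula, 2A = |(0·7 − (-5)·(-4)) + ((-5)·(-7) − (-7)·7) + ((-7)·(-4) − 0·(-7))| = 92, so the area is 46.
Summing gcd(|Δx|,|Δy|) over the edges gives the boundary count: gcd(5,11) + gcd(2,14) + gcd(7,3) = 1+2+1 = 4.
Scaling by 2 multiplies the area by 2² = 4 (so the new area is 184) and multiplies the boundary lattice-point count by 2, giving 8.
By Pick's theorem, the interior count of the dilated polygon is 184 − 8/2 + 1 = 181.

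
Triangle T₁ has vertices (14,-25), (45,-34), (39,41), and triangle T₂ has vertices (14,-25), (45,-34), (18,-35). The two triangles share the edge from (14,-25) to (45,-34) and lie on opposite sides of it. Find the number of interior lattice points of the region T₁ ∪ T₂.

The union is the simple quadrilateral with vertices (14,-25), (39,41), (45,-34), (18,-35) in order.
Using the shoelace formula, 2A = |[14·41 − 39·(-25)] + [39·(-34) − 45·41] + [45·(-35) − 18·(-34)] + [18·(-25) − 14·(-35)]| = 2545, so the area is 1272.5.
The number of boundary lattice points is Σ gcd(|Δx|,|Δy|) = gcd(25,66) + gcd(6,75) + gcd(27,1) + gcd(4,10) = 1+3+1+2 = 7.
By Pick's theorem I = A − B/2 + 1 = 1272.5 − 7/2 + 1 = 1270.

1270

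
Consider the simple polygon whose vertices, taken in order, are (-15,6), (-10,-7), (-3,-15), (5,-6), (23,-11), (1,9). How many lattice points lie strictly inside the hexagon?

By the shoelace formula, twice the signed area is |[(-15)·(-7) − (-10)·6] + [(-10)·(-15) − (-3)·(-7)] + [(-3)·(-6) − 5·(-15)] + [5·(-11) − 23·(-6)] + [23·9 − 1·(-11)] + [1·6 − (-15)·9]| = 829, so the area is 414.5.
The number of boundary lattice points is Σ gcd(|Δx|,|Δy|) = gcd(5,13) + gcd(7,8) + gcd(8,9) + gcd(18,5) + gcd(22,20) + gcd(16,3) = 1+1+1+1+2+1 = 7.
By Pick's theorem A = I + B/2 − 1, so I = 414.5 − 7/2 + 1 = 412.

412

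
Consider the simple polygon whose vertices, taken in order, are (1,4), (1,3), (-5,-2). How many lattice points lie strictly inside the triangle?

0

The shoelace formula gives twice the area as |(1·3 − 1·4) + (1·(-2) − (-5)·3) + ((-5)·4 − 1·(-2))| = 6, so the area is 3.
Along each edge there are gcd(|Δx|,|Δy|)+1 lattice points, so counting each shared vertex once the boundary has gcd(0,1) + gcd(6,5) + gcd(6,6) = 1+1+6 = 8.
Pick's theorem gives I = A − B/2 + 1 = 3 − 8/2 + 1 = 0.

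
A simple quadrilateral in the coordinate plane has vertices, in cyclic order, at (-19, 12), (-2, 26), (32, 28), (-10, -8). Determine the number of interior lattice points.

Using the shoelace formula, 2A = |((-19)·26 − (-2)·12) + ((-2)·28 − 32·26) + (32·(-8) − (-10)·28) + ((-10)·12 − (-19)·(-8))| = 1606, so the area is 803.
Summing gcd(|Δx|,|Δy|) over the edges gives the boundary count: gcd(17,14) + gcd(34,2) + gcd(42,36) + gcd(9,20) = 1+2+6+1 = 10.
Pick's theorem gives I = A − B/2 + 1 = 803 − 10/2 + 1 = 799.

799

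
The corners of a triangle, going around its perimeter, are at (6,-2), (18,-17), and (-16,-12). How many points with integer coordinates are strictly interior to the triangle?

By the shoelace formula, twice the signed area is |[6·(-17) − 18·(-2)] + [18·(-12) − (-16)·(-17)] + [(-16)·(-2) − 6·(-12)]| = 450, so the area is 225.
Along each edge there are gcd(|Δx|,|Δy|)+1 lattice points, so counting each shared vertex once the boundary has gcd(12,15) + gcd(34,5) + gcd(22,10) = 3+1+2 = 6.
By Pick's theorem A = I + B/2 − 1, so I = 225 − 6/2 + 1 = 223.

223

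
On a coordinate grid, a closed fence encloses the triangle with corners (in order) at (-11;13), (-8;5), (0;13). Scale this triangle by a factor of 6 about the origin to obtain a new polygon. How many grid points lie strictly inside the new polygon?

1525

By the shoelace formula, twice the signed area is |((-11)·5 − (-8)·13) + ((-8)·13 − 0·5) + (0·13 − (-11)·13)| = 88, so the area is 44.
Summing gcd(|Δx|,|Δy|) over the edges gives the boundary count: gcd(3,8) + gcd(8,8) + gcd(11,0) = 1+8+11 = 20.
Scaling by 6 multiplies the area by 6² = 36 (so the new area is 1584) and multiplies the boundary lattice-point count by 6, giving 120.
By Pick's theorem, the interior count of the dilated polygon is 1584 − 120/2 + 1 = 1525.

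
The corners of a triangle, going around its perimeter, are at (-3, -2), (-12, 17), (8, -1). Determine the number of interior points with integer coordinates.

108

The shoelace formula gives twice the area as |[(-3)·17 − (-12)·(-2)] + [(-12)·(-1) − 8·17] + [8·(-2) − (-3)·(-1)]| = 218, so the area is 109.
Summing gcd(|Δx|,|Δy|) over the edges gives the boundary count: gcd(9,19) + gcd(20,18) + gcd(11,1) = 1+2+1 = 4.
By Pick's theorem A = I + B/2 − 1, so I = 109 − 4/2 + 1 = 108.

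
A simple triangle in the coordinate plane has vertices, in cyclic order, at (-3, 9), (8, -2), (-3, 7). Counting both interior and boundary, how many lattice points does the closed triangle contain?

19

Using the shoelace formula, 2A = |((-3)·(-2) − 8·9) + (8·7 − (-3)·(-2)) + ((-3)·9 − (-3)·7)| = 22, so the area is 11.
The number of boundary lattice points is Σ gcd(|Δx|,|Δy|) = gcd(11,11) + gcd(11,9) + gcd(0,2) = 11+1+2 = 14.
Pick's theorem gives I = A − B/2 + 1 = 11 − 14/2 + 1 = 5, so the closed region contains I + B = 5 + 14 = 19 lattice points.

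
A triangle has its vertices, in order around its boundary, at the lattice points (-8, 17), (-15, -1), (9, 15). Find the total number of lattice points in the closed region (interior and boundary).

166

By the shoelace formula, twice the signed area is |[(-8)·(-1) − (-15)·17] + [(-15)·15 − 9·(-1)] + [9·17 − (-8)·15]| = 320, so the area is 160.
Summing gcd(|Δx|,|Δy|) over the edges gives the boundary count: gcd(7,18) + gcd(24,16) + gcd(17,2) = 1+8+1 = 10.
Pick's theorem gives I = A − B/2 + 1 = 160 − 10/2 + 1 = 156, so the closed region contains I + B = 156 + 10 = 166 lattice points.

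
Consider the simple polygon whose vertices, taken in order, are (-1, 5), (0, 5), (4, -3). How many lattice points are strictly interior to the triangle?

2

By the shoelace formula, twice the signed area is |[(-1)·5 − 0·5] + [0·(-3) − 4·5] + [4·5 − (-1)·(-3)]| = 8, so the area is 4.
The number of boundary lattice points is Σ gcd(|Δx|,|Δy|) = gcd(1,0) + gcd(4,8) + gcd(5,8) = 1+4+1 = 6.
Pick's theorem gives I = A − B/2 + 1 = 4 − 6/2 + 1 = 2.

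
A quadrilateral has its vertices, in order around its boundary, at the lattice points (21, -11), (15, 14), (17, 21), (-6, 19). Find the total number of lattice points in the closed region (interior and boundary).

Using the shoelace formula, 2A = |(21·14 − 15·(-11)) + (15·21 − 17·14) + (17·19 − (-6)·21) + ((-6)·(-11) − 21·19)| = 652, so the area is 326.
The number of boundary lattice points is Σ gcd(|Δx|,|Δy|) = gcd(6,25) + gcd(2,7) + gcd(23,2) + gcd(27,30) = 1+1+1+3 = 6.
Pick's theorem gives I = A − B/2 + 1 = 326 − 6/2 + 1 = 324, so the closed region contains I + B = 324 + 6 = 330 lattice points.

330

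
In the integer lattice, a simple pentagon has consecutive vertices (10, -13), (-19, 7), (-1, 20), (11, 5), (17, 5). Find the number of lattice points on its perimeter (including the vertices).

Summing gcd(|Δx|,|Δy|) over the edges gives the boundary count: gcd(29,20) + gcd(18,13) + gcd(12,15) + gcd(6,0) + gcd(7,18) = 1+1+3+6+1 = 12.

12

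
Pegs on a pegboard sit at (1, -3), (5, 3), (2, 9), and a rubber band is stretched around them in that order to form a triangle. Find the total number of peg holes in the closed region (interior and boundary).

25

Using the shoelace formula, 2A = |(1·3 − 5·(-3)) + (5·9 − 2·3) + (2·(-3) − 1·9)| = 42, so the area is 21.
Summing gcd(|Δx|,|Δy|) over the edges gives the boundary count: gcd(4,6) + gcd(3,6) + gcd(1,12) = 2+3+1 = 6.
Pick's theorem gives I = A − B/2 + 1 = 21 − 6/2 + 1 = 19, so the closed region contains I + B = 19 + 6 = 25 lattice points.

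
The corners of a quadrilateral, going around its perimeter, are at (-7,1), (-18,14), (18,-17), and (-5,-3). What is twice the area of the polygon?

191

By the shoelace formula, twice the signed area is |((-7)·14 − (-18)·1) + ((-18)·(-17) − 18·14) + (18·(-3) − (-5)·(-17)) + ((-5)·1 − (-7)·(-3))| = 191, so the area is 191/2.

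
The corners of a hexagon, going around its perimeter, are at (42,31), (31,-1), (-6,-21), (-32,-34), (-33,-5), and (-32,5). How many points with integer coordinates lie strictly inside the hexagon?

2300

Using the shoelace formula, 2A = |[42·(-1) − 31·31] + [31·(-21) − (-6)·(-1)] + [(-6)·(-34) − (-32)·(-21)] + [(-32)·(-5) − (-33)·(-34)] + [(-33)·5 − (-32)·(-5)] + [(-32)·31 − 42·5]| = 4617, so the area is 2308.5.
Along each edge there are gcd(|Δx|,|Δy|)+1 lattice points, so counting each shared vertex once the boundary has gcd(11,32) + gcd(37,20) + gcd(26,13) + gcd(1,29) + gcd(1,10) + gcd(74,26) = 1+1+13+1+1+2 = 19.
By Pick's theorem A = I + B/2 − 1, so I = 2308.5 − 19/2 + 1 = 2300.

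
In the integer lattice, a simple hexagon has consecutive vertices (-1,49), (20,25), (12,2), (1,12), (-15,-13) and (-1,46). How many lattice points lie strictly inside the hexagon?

By the shoelace formula, twice the signed area is |[(-1)·25 − 20·49] + [20·2 − 12·25] + [12·12 − 1·2] + [1·(-13) − (-15)·12] + [(-15)·46 − (-1)·(-13)] + [(-1)·49 − (-1)·46]| = 1662, so the area is 831.
The number of boundary lattice points is Σ gcd(|Δx|,|Δy|) = gcd(21,24) + gcd(8,23) + gcd(11,10) + gcd(16,25) + gcd(14,59) + gcd(0,3) = 3+1+1+1+1+3 = 10.
Pick's theorem gives I = A − B/2 + 1 = 831 − 10/2 + 1 = 827.

827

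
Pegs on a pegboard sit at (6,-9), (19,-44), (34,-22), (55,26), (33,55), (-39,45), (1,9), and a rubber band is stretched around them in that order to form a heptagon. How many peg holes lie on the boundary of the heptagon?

Along each edge there are gcd(|Δx|,|Δy|)+1 lattice points, so counting each shared vertex once the boundary has gcd(13,35) + gcd(15,22) + gcd(21,48) + gcd(22,29) + gcd(72,10) + gcd(40,36) + gcd(5,18) = 1+1+3+1+2+4+1 = 13.

13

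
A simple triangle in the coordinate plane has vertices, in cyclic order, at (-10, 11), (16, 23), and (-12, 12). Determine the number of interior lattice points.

24

By the shoelace formula, twice the signed area is |[(-10)·23 − 16·11] + [16·12 − (-12)·23] + [(-12)·11 − (-10)·12]| = 50, so the area is 25.
Summing gcd(|Δx|,|Δy|) over the edges gives the boundary count: gcd(26,12) + gcd(28,11) + gcd(2,1) = 2+1+1 = 4.
Pick's theorem gives I = A − B/2 + 1 = 25 − 4/2 + 1 = 24.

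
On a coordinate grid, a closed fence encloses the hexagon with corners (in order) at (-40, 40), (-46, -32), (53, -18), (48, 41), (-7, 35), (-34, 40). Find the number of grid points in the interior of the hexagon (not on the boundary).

By the shoelace formula, twice the signed area is |[(-40)·(-32) − (-46)·40] + [(-46)·(-18) − 53·(-32)] + [53·41 − 48·(-18)] + [48·35 − (-7)·41] + [(-7)·40 − (-34)·35] + [(-34)·40 − (-40)·40]| = 11798, so the area is 5899.
Along each edge there are gcd(|Δx|,|Δy|)+1 lattice points, so counting each shared vertex once the boundary has gcd(6,72) + gcd(99,14) + gcd(5,59) + gcd(55,6) + gcd(27,5) + gcd(6,0) = 6+1+1+1+1+6 = 16.
Pick's theorem gives I = A − B/2 + 1 = 5899 − 16/2 + 1 = 5892.

5892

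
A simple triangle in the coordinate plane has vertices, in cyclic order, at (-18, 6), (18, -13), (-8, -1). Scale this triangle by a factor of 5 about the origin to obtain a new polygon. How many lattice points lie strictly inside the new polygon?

766

The shoelace formula gives twice the area as |((-18)·(-13) − 18·6) + (18·(-1) − (-8)·(-13)) + ((-8)·6 − (-18)·(-1))| = 62, so the area is 31.
Along each edge there are gcd(|Δx|,|Δy|)+1 lattice points, so counting each shared vertex once the boundary has gcd(36,19) + gcd(26,12) + gcd(10,7) = 1+2+1 = 4.
Scaling by 5 multiplies the area by 5² = 25 (so the new area is 775) and multiplies the boundary lattice-point count by 5, giving 20.
By Pick's theorem, the interior count of the dilated polygon is 775 − 20/2 + 1 = 766.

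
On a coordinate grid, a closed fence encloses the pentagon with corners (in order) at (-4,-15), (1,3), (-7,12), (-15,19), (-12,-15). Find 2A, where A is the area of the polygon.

Using the shoelace formula, 2A = |((-4)·3 − 1·(-15)) + (1·12 − (-7)·3) + ((-7)·19 − (-15)·12) + ((-15)·(-15) − (-12)·19) + ((-12)·(-15) − (-4)·(-15))| = 656, so the area is 328.

656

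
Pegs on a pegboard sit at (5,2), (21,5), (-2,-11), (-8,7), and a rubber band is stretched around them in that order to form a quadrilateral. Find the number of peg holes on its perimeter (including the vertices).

9

Summing gcd(|Δx|,|Δy|) over the edges gives the boundary count: gcd(16,3) + gcd(23,16) + gcd(6,18) + gcd(13,5) = 1+1+6+1 = 9.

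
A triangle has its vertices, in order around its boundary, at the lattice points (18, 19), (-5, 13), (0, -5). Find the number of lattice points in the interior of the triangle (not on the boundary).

219

Using the shoelace formula, 2A = |(18·13 − (-5)·19) + ((-5)·(-5) − 0·13) + (0·19 − 18·(-5))| = 444, so the area is 222.
Summing gcd(|Δx|,|Δy|) over the edges gives the boundary count: gcd(23,6) + gcd(5,18) + gcd(18,24) = 1+1+6 = 8.
Pick's theorem gives I = A − B/2 + 1 = 222 − 8/2 + 1 = 219.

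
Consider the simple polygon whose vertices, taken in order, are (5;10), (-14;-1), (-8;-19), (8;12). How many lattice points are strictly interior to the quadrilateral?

231

Using the shoelace formula, 2A = |(5·(-1) − (-14)·10) + ((-14)·(-19) − (-8)·(-1)) + ((-8)·12 − 8·(-19)) + (8·10 − 5·12)| = 469, so the area is 469/2.
The number of boundary lattice points is Σ gcd(|Δx|,|Δy|) = gcd(19,11) + gcd(6,18) + gcd(16,31) + gcd(3,2) = 1+6+1+1 = 9.
Pick's theorem gives I = A − B/2 + 1 = 469/2 − 9/2 + 1 = 231.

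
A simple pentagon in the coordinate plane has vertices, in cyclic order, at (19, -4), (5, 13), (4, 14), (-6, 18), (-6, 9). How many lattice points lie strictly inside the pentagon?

168

By the shoelace formula, twice the signed area is |(19·13 − 5·(-4)) + (5·14 − 4·13) + (4·18 − (-6)·14) + ((-6)·9 − (-6)·18) + ((-6)·(-4) − 19·9)| = 348, so the area is 174.
The number of boundary lattice points is Σ gcd(|Δx|,|Δy|) = gcd(14,17) + gcd(1,1) + gcd(10,4) + gcd(0,9) + gcd(25,13) = 1+1+2+9+1 = 14.
Pick's theorem gives I = A − B/2 + 1 = 174 − 14/2 + 1 = 168.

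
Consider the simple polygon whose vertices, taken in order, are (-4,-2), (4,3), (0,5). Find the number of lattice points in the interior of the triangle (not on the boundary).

17

The shoelace formula gives twice the area as |((-4)·3 − 4·(-2)) + (4·5 − 0·3) + (0·(-2) − (-4)·5)| = 36, so the area is 18.
The number of boundary lattice points is Σ gcd(|Δx|,|Δy|) = gcd(8,5) + gcd(4,2) + gcd(4,7) = 1+2+1 = 4.
By Pick's theorem A = I + B/2 − 1, so I = 18 − 4/2 + 1 = 17.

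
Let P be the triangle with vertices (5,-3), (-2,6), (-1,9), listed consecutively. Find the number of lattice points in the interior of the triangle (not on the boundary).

Using the shoelace formula, 2A = |(5·6 − (-2)·(-3)) + ((-2)·9 − (-1)·6) + ((-1)·(-3) − 5·9)| = 30, so the area is 15.
The number of boundary lattice points is Σ gcd(|Δx|,|Δy|) = gcd(7,9) + gcd(1,3) + gcd(6,12) = 1+1+6 = 8.
Pick's theorem gives I = A − B/2 + 1 = 15 − 8/2 + 1 = 12.

12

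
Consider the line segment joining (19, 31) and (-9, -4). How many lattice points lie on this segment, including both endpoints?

8

The number of lattice points on a segment between lattice points is gcd(|Δx|,|Δy|) + 1 = gcd(28,35) + 1 = 7 + 1 = 8.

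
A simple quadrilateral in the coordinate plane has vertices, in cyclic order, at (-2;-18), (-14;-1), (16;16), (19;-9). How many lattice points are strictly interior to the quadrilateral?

By the shoelace formula, twice the signed area is |((-2)·(-1) − (-14)·(-18)) + ((-14)·16 − 16·(-1)) + (16·(-9) − 19·16) + (19·(-18) − (-2)·(-9))| = 1266, so the area is 633.
Along each edge there are gcd(|Δx|,|Δy|)+1 lattice points, so counting each shared vertex once the boundary has gcd(12,17) + gcd(30,17) + gcd(3,25) + gcd(21,9) = 1+1+1+3 = 6.
Pick's theorem gives I = A − B/2 + 1 = 633 − 6/2 + 1 = 631.

631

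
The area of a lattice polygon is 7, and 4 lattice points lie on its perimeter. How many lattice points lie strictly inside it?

Pick's theorem A = I + B/2 − 1 rearranges to I = A − B/2 + 1 = 7 − 4/2 + 1 = 6.

6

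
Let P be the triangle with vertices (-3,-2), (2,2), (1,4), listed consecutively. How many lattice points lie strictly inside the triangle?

Using the shoelace formula, 2A = |[(-3)·2 − 2·(-2)] + [2·4 − 1·2] + [1·(-2) − (-3)·4]| = 14, so the area is 7.
Along each edge there are gcd(|Δx|,|Δy|)+1 lattice points, so counting each shared vertex once the boundary has gcd(5,4) + gcd(1,2) + gcd(4,6) = 1+1+2 = 4.
By Pick's theorem A = I + B/2 − 1, so I = 7 − 4/2 + 1 = 6.

6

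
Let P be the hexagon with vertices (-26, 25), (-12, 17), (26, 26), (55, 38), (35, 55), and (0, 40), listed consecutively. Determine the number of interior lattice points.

1394

The shoelace formula gives twice the area as |[(-26)·17 − (-12)·25] + [(-12)·26 − 26·17] + [26·38 − 55·26] + [55·55 − 35·38] + [35·40 − 0·55] + [0·25 − (-26)·40]| = 2797, so the area is 2797/2.
Along each edge there are gcd(|Δx|,|Δy|)+1 lattice points, so counting each shared vertex once the boundary has gcd(14,8) + gcd(38,9) + gcd(29,12) + gcd(20,17) + gcd(35,15) + gcd(26,15) = 2+1+1+1+5+1 = 11.
Pick's theorem gives I = A − B/2 + 1 = 2797/2 − 11/2 + 1 = 1394.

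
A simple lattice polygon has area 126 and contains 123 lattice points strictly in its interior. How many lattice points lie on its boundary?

Pick's theorem gives A = I + B/2 − 1, so B = 2(A − I + 1) = 2(126 − 123 + 1) = 8.

8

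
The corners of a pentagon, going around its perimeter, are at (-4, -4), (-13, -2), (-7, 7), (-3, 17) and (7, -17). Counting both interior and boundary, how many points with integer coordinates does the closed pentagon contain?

211

Using the shoelace formula, 2A = |[(-4)·(-2) − (-13)·(-4)] + [(-13)·7 − (-7)·(-2)] + [(-7)·17 − (-3)·7] + [(-3)·(-17) − 7·17] + [7·(-4) − (-4)·(-17)]| = 411, so the area is 205.5.
Along each edge there are gcd(|Δx|,|Δy|)+1 lattice points, so counting each shared vertex once the boundary has gcd(9,2) + gcd(6,9) + gcd(4,10) + gcd(10,34) + gcd(11,13) = 1+3+2+2+1 = 9.
Pick's theorem gives I = A − B/2 + 1 = 205.5 − 9/2 + 1 = 202, so the closed region contains I + B = 202 + 9 = 211 lattice points.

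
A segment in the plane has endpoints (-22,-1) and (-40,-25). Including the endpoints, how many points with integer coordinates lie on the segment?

7

The number of lattice points on a segment between lattice points is gcd(|Δx|,|Δy|) + 1 = gcd(18,24) + 1 = 6 + 1 = 7.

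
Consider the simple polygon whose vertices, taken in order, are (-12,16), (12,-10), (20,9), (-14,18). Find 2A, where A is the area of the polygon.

By the shoelace formula, twice the signed area is |((-12)·(-10) − 12·16) + (12·9 − 20·(-10)) + (20·18 − (-14)·9) + ((-14)·16 − (-12)·18)| = 714, so the area is 357.

714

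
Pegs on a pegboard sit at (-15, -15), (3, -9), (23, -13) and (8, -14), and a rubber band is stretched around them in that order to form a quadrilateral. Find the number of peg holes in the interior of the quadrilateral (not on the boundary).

By the shoelace formula, twice the signed area is |[(-15)·(-9) − 3·(-15)] + [3·(-13) − 23·(-9)] + [23·(-14) − 8·(-13)] + [8·(-15) − (-15)·(-14)]| = 200, so the area is 100.
Summing gcd(|Δx|,|Δy|) over the edges gives the boundary count: gcd(18,6) + gcd(20,4) + gcd(15,1) + gcd(23,1) = 6+4+1+1 = 12.
Pick's theorem gives I = A − B/2 + 1 = 100 − 12/2 + 1 = 95.

95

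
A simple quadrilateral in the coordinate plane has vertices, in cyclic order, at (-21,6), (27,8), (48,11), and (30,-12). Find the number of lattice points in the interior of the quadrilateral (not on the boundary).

Using the shoelace formula, 2A = |[(-21)·8 − 27·6] + [27·11 − 48·8] + [48·(-12) − 30·11] + [30·6 − (-21)·(-12)]| = 1395, so the area is 697.5.
The number of boundary lattice points is Σ gcd(|Δx|,|Δy|) = gcd(48,2) + gcd(21,3) + gcd(18,23) + gcd(51,18) = 2+3+1+3 = 9.
By Pick's theorem A = I + B/2 − 1, so I = 697.5 − 9/2 + 1 = 694.

694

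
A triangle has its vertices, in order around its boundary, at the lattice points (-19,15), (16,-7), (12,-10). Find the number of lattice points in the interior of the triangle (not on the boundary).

The shoelace formula gives twice the area as |[(-19)·(-7) − 16·15] + [16·(-10) − 12·(-7)] + [12·15 − (-19)·(-10)]| = 193, so the area is 96.5.
Along each edge there are gcd(|Δx|,|Δy|)+1 lattice points, so counting each shared vertex once the boundary has gcd(35,22) + gcd(4,3) + gcd(31,25) = 1+1+1 = 3.
Pick's theorem gives I = A − B/2 + 1 = 96.5 − 3/2 + 1 = 96.

96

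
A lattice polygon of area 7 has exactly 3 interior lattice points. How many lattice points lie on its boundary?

Pick's theorem gives A = I + B/2 − 1, so B = 2(A − I + 1) = 2(7 − 3 + 1) = 10.

10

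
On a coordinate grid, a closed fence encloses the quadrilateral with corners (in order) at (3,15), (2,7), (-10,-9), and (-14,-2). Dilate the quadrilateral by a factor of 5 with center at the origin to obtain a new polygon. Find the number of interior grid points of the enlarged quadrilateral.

By the shoelace formula, twice the signed area is |[3·7 − 2·15] + [2·(-9) − (-10)·7] + [(-10)·(-2) − (-14)·(-9)] + [(-14)·15 − 3·(-2)]| = 267, so the area is 267/2.
Summing gcd(|Δx|,|Δy|) over the edges gives the boundary count: gcd(1,8) + gcd(12,16) + gcd(4,7) + gcd(17,17) = 1+4+1+17 = 23.
Scaling by 5 multiplies the area by 5² = 25 (so the new area is 6675/2) and multiplies the boundary lattice-point count by 5, giving 115.
By Pick's theorem, the interior count of the dilated polygon is 6675/2 − 115/2 + 1 = 3281.

3281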